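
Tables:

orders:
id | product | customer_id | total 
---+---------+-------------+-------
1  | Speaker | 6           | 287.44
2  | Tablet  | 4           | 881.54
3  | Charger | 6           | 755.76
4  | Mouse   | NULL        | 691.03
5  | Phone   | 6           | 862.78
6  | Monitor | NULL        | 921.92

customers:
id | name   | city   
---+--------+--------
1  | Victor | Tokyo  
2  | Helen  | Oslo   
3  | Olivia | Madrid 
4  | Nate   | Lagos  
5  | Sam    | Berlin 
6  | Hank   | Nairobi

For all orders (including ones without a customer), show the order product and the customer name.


LEFT JOIN keeps every row from orders (the left table); where customer_id has no match in customers, the customer columns become NULL. Walk through each order:
  - order 1 (Speaker): customer_id=6 -> matches Hank
  - order 2 (Tablet): customer_id=4 -> matches Nate
  - order 3 (Charger): customer_id=6 -> matches Hank
  - order 4 (Mouse): customer_id=NULL, no match -> kept with NULL
  - order 5 (Phone): customer_id=6 -> matches Hank
  - order 6 (Monitor): customer_id=NULL, no match -> kept with NULL
All 6 rows appear; 2 have NULL customer.

SQL:
SELECT a.product, b.name AS customer
FROM orders a
LEFT JOIN customers b ON a.customer_id = b.id

Result:
product | customer
--------+---------
Speaker | Hank    
Tablet  | Nate    
Charger | Hank    
Mouse   | NULL    
Phone   | Hank    
Monitor | NULL    


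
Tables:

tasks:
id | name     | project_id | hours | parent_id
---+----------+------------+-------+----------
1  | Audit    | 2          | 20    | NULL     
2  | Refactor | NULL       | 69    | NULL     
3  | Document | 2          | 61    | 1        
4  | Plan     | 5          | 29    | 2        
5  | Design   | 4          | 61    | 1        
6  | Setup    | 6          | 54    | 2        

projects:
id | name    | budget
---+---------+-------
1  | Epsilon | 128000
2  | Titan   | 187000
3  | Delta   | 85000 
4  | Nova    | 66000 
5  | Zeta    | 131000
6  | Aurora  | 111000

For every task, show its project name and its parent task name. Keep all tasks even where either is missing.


Two LEFT JOINs from the same base table tasks: one to projects via project_id, one to tasks itself via parent_id. Both are LEFT so every task is preserved.
Match against projects:
  - task 1 (Audit): project_id=2 -> matches Titan
  - task 2 (Refactor): project_id=NULL, no match -> kept with NULL
  - task 3 (Document): project_id=2 -> matches Titan
  - task 4 (Plan): project_id=5 -> matches Zeta
  - task 5 (Design): project_id=4 -> matches Nova
  - task 6 (Setup): project_id=6 -> matches Aurora
Match against tasks (self):
  - task 1 (Audit): parent_id=NULL -> NULL
  - task 2 (Refactor): parent_id=NULL -> NULL
  - task 3 (Document): parent_id=1 -> Audit
  - task 4 (Plan): parent_id=2 -> Refactor
  - task 5 (Design): parent_id=1 -> Audit
  - task 6 (Setup): parent_id=2 -> Refactor

SQL:
SELECT a.name, b.name AS project, c.name AS parent
FROM tasks a
LEFT JOIN projects b ON a.project_id = b.id
LEFT JOIN tasks c ON a.parent_id = c.id

Result:
name     | project | parent  
---------+---------+---------
Audit    | Titan   | NULL    
Refactor | NULL    | NULL    
Document | Titan   | Audit   
Plan     | Zeta    | Refactor
Design   | Nova    | Audit   
Setup    | Aurora  | Refactor


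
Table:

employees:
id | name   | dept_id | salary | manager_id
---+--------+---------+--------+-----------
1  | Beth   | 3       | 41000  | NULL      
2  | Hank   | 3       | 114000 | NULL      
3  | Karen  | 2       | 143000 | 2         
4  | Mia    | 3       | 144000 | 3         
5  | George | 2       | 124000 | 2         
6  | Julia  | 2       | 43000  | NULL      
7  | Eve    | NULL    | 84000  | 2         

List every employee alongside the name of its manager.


This is a self-join: employees is joined to a second copy of itself, matching each row's manager_id to another row's id. Use LEFT JOIN so rows with manager_id=NULL are kept.
  - employee 1 (Beth): manager_id=NULL -> NULL
  - employee 2 (Hank): manager_id=NULL -> NULL
  - employee 3 (Karen): manager_id=2 -> Hank
  - employee 4 (Mia): manager_id=3 -> Karen
  - employee 5 (George): manager_id=2 -> Hank
  - employee 6 (Julia): manager_id=NULL -> NULL
  - employee 7 (Eve): manager_id=2 -> Hank

SQL:
SELECT a.name AS item, b.name AS manager
FROM employees a
LEFT JOIN employees b ON a.manager_id = b.id

Result:
item   | manager
-------+--------
Beth   | NULL   
Hank   | NULL   
Karen  | Hank   
Mia    | Karen  
George | Hank   
Julia  | NULL   
Eve    | Hank   


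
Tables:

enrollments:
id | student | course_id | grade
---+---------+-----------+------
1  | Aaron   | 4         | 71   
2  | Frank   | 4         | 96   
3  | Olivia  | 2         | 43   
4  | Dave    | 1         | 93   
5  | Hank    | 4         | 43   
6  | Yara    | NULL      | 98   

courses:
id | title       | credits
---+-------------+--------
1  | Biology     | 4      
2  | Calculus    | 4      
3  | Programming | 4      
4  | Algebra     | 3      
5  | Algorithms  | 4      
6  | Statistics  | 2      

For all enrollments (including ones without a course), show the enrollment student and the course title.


LEFT JOIN keeps every row from enrollments (the left table); where course_id has no match in courses, the course columns become NULL. Walk through each enrollment:
  - enrollment 1 (Aaron): course_id=4 -> matches Algebra
  - enrollment 2 (Frank): course_id=4 -> matches Algebra
  - enrollment 3 (Olivia): course_id=2 -> matches Calculus
  - enrollment 4 (Dave): course_id=1 -> matches Biology
  - enrollment 5 (Hank): course_id=4 -> matches Algebra
  - enrollment 6 (Yara): course_id=NULL, no match -> kept with NULL
All 6 rows appear; 1 has NULL course.

SQL:
SELECT a.student, b.title AS course
FROM enrollments a
LEFT JOIN courses b ON a.course_id = b.id

Result:
student | course  
--------+---------
Aaron   | Algebra 
Frank   | Algebra 
Olivia  | Calculus
Dave    | Biology 
Hank    | Algebra 
Yara    | NULL    


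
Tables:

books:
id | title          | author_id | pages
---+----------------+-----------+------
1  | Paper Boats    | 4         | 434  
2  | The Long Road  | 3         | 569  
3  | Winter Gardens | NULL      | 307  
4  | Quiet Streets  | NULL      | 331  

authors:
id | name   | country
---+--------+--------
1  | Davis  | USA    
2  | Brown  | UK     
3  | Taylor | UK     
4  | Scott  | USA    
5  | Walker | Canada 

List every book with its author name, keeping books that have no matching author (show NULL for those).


LEFT JOIN keeps every row from books (the left table); where author_id has no match in authors, the author columns become NULL. Walk through each book:
  - book 1 (Paper Boats): author_id=4 -> matches Scott
  - book 2 (The Long Road): author_id=3 -> matches Taylor
  - book 3 (Winter Gardens): author_id=NULL, no match -> kept with NULL
  - book 4 (Quiet Streets): author_id=NULL, no match -> kept with NULL
All 4 rows appear; 2 have NULL author.

SQL:
SELECT a.title, b.name AS author
FROM books a
LEFT JOIN authors b ON a.author_id = b.id

Result:
title          | author
---------------+-------
Paper Boats    | Scott 
The Long Road  | Taylor
Winter Gardens | NULL  
Quiet Streets  | NULL  


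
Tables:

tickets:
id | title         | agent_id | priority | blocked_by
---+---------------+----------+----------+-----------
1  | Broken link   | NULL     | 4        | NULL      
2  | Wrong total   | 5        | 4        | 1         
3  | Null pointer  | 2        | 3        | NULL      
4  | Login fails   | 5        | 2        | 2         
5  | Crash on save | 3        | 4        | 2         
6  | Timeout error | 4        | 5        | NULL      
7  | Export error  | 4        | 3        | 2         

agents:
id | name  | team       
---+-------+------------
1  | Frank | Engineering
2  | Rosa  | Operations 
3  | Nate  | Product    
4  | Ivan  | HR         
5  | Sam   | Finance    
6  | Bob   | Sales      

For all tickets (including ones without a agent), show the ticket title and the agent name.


LEFT JOIN keeps every row from tickets (the left table); where agent_id has no match in agents, the agent columns become NULL. Walk through each ticket:
  - ticket 1 (Broken link): agent_id=NULL, no match -> kept with NULL
  - ticket 2 (Wrong total): agent_id=5 -> matches Sam
  - ticket 3 (Null pointer): agent_id=2 -> matches Rosa
  - ticket 4 (Login fails): agent_id=5 -> matches Sam
  - ticket 5 (Crash on save): agent_id=3 -> matches Nate
  - ticket 6 (Timeout error): agent_id=4 -> matches Ivan
  - ticket 7 (Export error): agent_id=4 -> matches Ivan
All 7 rows appear; 1 has NULL agent.

SQL:
SELECT a.title, b.name AS agent
FROM tickets a
LEFT JOIN agents b ON a.agent_id = b.id

Result:
title         | agent
--------------+------
Broken link   | NULL 
Wrong total   | Sam  
Null pointer  | Rosa 
Login fails   | Sam  
Crash on save | Nate 
Timeout error | Ivan 
Export error  | Ivan 


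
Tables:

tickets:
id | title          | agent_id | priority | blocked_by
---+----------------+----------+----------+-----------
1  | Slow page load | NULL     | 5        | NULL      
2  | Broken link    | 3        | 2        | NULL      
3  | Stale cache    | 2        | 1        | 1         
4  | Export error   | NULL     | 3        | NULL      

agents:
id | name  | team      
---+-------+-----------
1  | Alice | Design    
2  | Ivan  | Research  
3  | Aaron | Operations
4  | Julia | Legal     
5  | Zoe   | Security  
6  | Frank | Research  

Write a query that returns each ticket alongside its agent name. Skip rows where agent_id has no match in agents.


INNER JOIN keeps only tickets rows whose agent_id matches an id in agents. Walk through each ticket:
  - ticket 1 (Slow page load): agent_id=NULL, no match -> dropped
  - ticket 2 (Broken link): agent_id=3 -> matches Aaron
  - ticket 3 (Stale cache): agent_id=2 -> matches Ivan
  - ticket 4 (Export error): agent_id=NULL, no match -> dropped
So 2 of 4 rows are dropped.

SQL:
SELECT a.title, b.name AS agent
FROM tickets a
INNER JOIN agents b ON a.agent_id = b.id

Result:
title       | agent
------------+------
Broken link | Aaron
Stale cache | Ivan 


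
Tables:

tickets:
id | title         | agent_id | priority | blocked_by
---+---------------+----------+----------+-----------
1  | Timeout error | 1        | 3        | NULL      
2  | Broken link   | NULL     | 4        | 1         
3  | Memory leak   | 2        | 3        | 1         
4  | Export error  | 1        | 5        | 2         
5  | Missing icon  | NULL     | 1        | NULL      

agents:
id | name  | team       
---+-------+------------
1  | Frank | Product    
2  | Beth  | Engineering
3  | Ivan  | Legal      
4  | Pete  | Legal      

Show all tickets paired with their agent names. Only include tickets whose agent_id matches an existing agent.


INNER JOIN keeps only tickets rows whose agent_id matches an id in agents. Walk through each ticket:
  - ticket 1 (Timeout error): agent_id=1 -> matches Frank
  - ticket 2 (Broken link): agent_id=NULL, no match -> dropped
  - ticket 3 (Memory leak): agent_id=2 -> matches Beth
  - ticket 4 (Export error): agent_id=1 -> matches Frank
  - ticket 5 (Missing icon): agent_id=NULL, no match -> dropped
So 2 of 5 rows are dropped.

SQL:
SELECT a.title, b.name AS agent
FROM tickets a
INNER JOIN agents b ON a.agent_id = b.id

Result:
title         | agent
--------------+------
Timeout error | Frank
Memory leak   | Beth 
Export error  | Frank


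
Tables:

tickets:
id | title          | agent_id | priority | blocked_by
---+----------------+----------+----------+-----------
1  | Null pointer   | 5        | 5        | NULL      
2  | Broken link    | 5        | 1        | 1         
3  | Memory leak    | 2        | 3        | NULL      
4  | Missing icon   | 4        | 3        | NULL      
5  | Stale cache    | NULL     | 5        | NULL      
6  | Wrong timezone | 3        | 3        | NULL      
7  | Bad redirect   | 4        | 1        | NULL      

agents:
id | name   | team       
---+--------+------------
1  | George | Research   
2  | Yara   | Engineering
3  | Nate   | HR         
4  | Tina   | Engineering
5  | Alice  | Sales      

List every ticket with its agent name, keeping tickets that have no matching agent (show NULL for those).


LEFT JOIN keeps every row from tickets (the left table); where agent_id has no match in agents, the agent columns become NULL. Walk through each ticket:
  - ticket 1 (Null pointer): agent_id=5 -> matches Alice
  - ticket 2 (Broken link): agent_id=5 -> matches Alice
  - ticket 3 (Memory leak): agent_id=2 -> matches Yara
  - ticket 4 (Missing icon): agent_id=4 -> matches Tina
  - ticket 5 (Stale cache): agent_id=NULL, no match -> kept with NULL
  - ticket 6 (Wrong timezone): agent_id=3 -> matches Nate
  - ticket 7 (Bad redirect): agent_id=4 -> matches Tina
All 7 rows appear; 1 has NULL agent.

SQL:
SELECT a.title, b.name AS agent
FROM tickets a
LEFT JOIN agents b ON a.agent_id = b.id

Result:
title          | agent
---------------+------
Null pointer   | Alice
Broken link    | Alice
Memory leak    | Yara 
Missing icon   | Tina 
Stale cache    | NULL 
Wrong timezone | Nate 
Bad redirect   | Tina 


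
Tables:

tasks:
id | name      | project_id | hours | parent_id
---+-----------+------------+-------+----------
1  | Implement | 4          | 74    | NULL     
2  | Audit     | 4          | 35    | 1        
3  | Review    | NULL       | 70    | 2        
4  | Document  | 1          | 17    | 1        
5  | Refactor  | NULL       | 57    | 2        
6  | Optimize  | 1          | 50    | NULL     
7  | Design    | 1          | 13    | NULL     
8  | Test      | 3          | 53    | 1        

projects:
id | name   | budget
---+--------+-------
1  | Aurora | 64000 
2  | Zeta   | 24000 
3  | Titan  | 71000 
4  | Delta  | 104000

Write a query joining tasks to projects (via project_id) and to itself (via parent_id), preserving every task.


Two LEFT JOINs from the same base table tasks: one to projects via project_id, one to tasks itself via parent_id. Both are LEFT so every task is preserved.
Match against projects:
  - task 1 (Implement): project_id=4 -> matches Delta
  - task 2 (Audit): project_id=4 -> matches Delta
  - task 3 (Review): project_id=NULL, no match -> kept with NULL
  - task 4 (Document): project_id=1 -> matches Aurora
  - task 5 (Refactor): project_id=NULL, no match -> kept with NULL
  - task 6 (Optimize): project_id=1 -> matches Aurora
  - task 7 (Design): project_id=1 -> matches Aurora
  - task 8 (Test): project_id=3 -> matches Titan
Match against tasks (self):
  - task 1 (Implement): parent_id=NULL -> NULL
  - task 2 (Audit): parent_id=1 -> Implement
  - task 3 (Review): parent_id=2 -> Audit
  - task 4 (Document): parent_id=1 -> Implement
  - task 5 (Refactor): parent_id=2 -> Audit
  - task 6 (Optimize): parent_id=NULL -> NULL
  - task 7 (Design): parent_id=NULL -> NULL
  - task 8 (Test): parent_id=1 -> Implement

SQL:
SELECT a.name, b.name AS project, c.name AS parent
FROM tasks a
LEFT JOIN projects b ON a.project_id = b.id
LEFT JOIN tasks c ON a.parent_id = c.id

Result:
name      | project | parent   
----------+---------+----------
Implement | Delta   | NULL     
Audit     | Delta   | Implement
Review    | NULL    | Audit    
Document  | Aurora  | Implement
Refactor  | NULL    | Audit    
Optimize  | Aurora  | NULL     
Design    | Aurora  | NULL     
Test      | Titan   | Implement


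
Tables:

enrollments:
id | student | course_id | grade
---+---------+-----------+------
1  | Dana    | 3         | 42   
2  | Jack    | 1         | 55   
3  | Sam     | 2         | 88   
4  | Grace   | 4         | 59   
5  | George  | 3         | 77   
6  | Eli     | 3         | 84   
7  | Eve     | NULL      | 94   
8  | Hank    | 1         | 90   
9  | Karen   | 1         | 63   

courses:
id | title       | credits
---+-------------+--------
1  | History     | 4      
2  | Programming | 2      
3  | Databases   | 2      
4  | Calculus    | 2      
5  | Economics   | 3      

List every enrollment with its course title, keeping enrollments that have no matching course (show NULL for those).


LEFT JOIN keeps every row from enrollments (the left table); where course_id has no match in courses, the course columns become NULL. Walk through each enrollment:
  - enrollment 1 (Dana): course_id=3 -> matches Databases
  - enrollment 2 (Jack): course_id=1 -> matches History
  - enrollment 3 (Sam): course_id=2 -> matches Programming
  - enrollment 4 (Grace): course_id=4 -> matches Calculus
  - enrollment 5 (George): course_id=3 -> matches Databases
  - enrollment 6 (Eli): course_id=3 -> matches Databases
  - enrollment 7 (Eve): course_id=NULL, no match -> kept with NULL
  - enrollment 8 (Hank): course_id=1 -> matches History
  - enrollment 9 (Karen): course_id=1 -> matches History
All 9 rows appear; 1 has NULL course.

SQL:
SELECT a.student, b.title AS course
FROM enrollments a
LEFT JOIN courses b ON a.course_id = b.id

Result:
student | course     
--------+------------
Dana    | Databases  
Jack    | History    
Sam     | Programming
Grace   | Calculus   
George  | Databases  
Eli     | Databases  
Eve     | NULL       
Hank    | History    
Karen   | History    


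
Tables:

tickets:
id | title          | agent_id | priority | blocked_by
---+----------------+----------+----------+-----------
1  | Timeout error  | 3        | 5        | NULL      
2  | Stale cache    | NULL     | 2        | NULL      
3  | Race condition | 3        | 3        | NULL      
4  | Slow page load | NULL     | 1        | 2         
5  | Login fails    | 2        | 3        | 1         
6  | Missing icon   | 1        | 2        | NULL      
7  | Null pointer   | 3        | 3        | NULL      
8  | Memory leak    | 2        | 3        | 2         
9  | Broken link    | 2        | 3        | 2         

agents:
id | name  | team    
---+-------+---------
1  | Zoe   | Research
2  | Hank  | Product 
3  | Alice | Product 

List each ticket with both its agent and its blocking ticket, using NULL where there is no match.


Two LEFT JOINs from the same base table tickets: one to agents via agent_id, one to tickets itself via blocked_by. Both are LEFT so every ticket is preserved.
Match against agents:
  - ticket 1 (Timeout error): agent_id=3 -> matches Alice
  - ticket 2 (Stale cache): agent_id=NULL, no match -> kept with NULL
  - ticket 3 (Race condition): agent_id=3 -> matches Alice
  - ticket 4 (Slow page load): agent_id=NULL, no match -> kept with NULL
  - ticket 5 (Login fails): agent_id=2 -> matches Hank
  - ticket 6 (Missing icon): agent_id=1 -> matches Zoe
  - ticket 7 (Null pointer): agent_id=3 -> matches Alice
  - ticket 8 (Memory leak): agent_id=2 -> matches Hank
  - ticket 9 (Broken link): agent_id=2 -> matches Hank
Match against tickets (self):
  - ticket 1 (Timeout error): blocked_by=NULL -> NULL
  - ticket 2 (Stale cache): blocked_by=NULL -> NULL
  - ticket 3 (Race condition): blocked_by=NULL -> NULL
  - ticket 4 (Slow page load): blocked_by=2 -> Stale cache
  - ticket 5 (Login fails): blocked_by=1 -> Timeout error
  - ticket 6 (Missing icon): blocked_by=NULL -> NULL
  - ticket 7 (Null pointer): blocked_by=NULL -> NULL
  - ticket 8 (Memory leak): blocked_by=2 -> Stale cache
  - ticket 9 (Broken link): blocked_by=2 -> Stale cache

SQL:
SELECT a.title, b.name AS agent, c.title AS blocked_by
FROM tickets a
LEFT JOIN agents b ON a.agent_id = b.id
LEFT JOIN tickets c ON a.blocked_by = c.id

Result:
title          | agent | blocked_by   
---------------+-------+--------------
Timeout error  | Alice | NULL         
Stale cache    | NULL  | NULL         
Race condition | Alice | NULL         
Slow page load | NULL  | Stale cache  
Login fails    | Hank  | Timeout error
Missing icon   | Zoe   | NULL         
Null pointer   | Alice | NULL         
Memory leak    | Hank  | Stale cache  
Broken link    | Hank  | Stale cache  


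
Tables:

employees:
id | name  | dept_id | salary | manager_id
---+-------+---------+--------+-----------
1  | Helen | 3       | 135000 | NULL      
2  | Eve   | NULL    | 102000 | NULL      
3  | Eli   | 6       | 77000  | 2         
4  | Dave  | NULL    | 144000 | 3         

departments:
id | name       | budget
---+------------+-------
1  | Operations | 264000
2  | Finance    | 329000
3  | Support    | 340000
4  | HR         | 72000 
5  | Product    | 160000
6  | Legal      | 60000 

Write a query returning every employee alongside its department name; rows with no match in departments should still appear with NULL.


LEFT JOIN keeps every row from employees (the left table); where dept_id has no match in departments, the department columns become NULL. Walk through each employee:
  - employee 1 (Helen): dept_id=3 -> matches Support
  - employee 2 (Eve): dept_id=NULL, no match -> kept with NULL
  - employee 3 (Eli): dept_id=6 -> matches Legal
  - employee 4 (Dave): dept_id=NULL, no match -> kept with NULL
All 4 rows appear; 2 have NULL department.

SQL:
SELECT a.name, b.name AS department
FROM employees a
LEFT JOIN departments b ON a.dept_id = b.id

Result:
name  | department
------+-----------
Helen | Support   
Eve   | NULL      
Eli   | Legal     
Dave  | NULL      


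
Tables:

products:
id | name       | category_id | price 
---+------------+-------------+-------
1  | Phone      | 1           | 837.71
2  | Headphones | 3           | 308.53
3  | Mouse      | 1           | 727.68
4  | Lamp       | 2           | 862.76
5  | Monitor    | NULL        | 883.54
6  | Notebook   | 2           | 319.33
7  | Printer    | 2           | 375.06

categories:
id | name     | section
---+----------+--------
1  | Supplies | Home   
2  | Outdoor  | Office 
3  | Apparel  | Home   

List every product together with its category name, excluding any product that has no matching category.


INNER JOIN keeps only products rows whose category_id matches an id in categories. Walk through each product:
  - product 1 (Phone): category_id=1 -> matches Supplies
  - product 2 (Headphones): category_id=3 -> matches Apparel
  - product 3 (Mouse): category_id=1 -> matches Supplies
  - product 4 (Lamp): category_id=2 -> matches Outdoor
  - product 5 (Monitor): category_id=NULL, no match -> dropped
  - product 6 (Notebook): category_id=2 -> matches Outdoor
  - product 7 (Printer): category_id=2 -> matches Outdoor
So 1 of 7 rows is dropped.

SQL:
SELECT a.name, b.name AS category
FROM products a
INNER JOIN categories b ON a.category_id = b.id

Result:
name       | category
-----------+---------
Phone      | Supplies
Headphones | Apparel 
Mouse      | Supplies
Lamp       | Outdoor 
Notebook   | Outdoor 
Printer    | Outdoor 


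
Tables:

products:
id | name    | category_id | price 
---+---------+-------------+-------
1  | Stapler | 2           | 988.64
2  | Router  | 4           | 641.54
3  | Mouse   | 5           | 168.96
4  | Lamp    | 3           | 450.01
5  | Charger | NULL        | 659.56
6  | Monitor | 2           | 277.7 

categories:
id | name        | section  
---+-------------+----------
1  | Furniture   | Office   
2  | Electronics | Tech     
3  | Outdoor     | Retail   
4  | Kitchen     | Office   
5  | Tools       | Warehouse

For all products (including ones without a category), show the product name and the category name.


LEFT JOIN keeps every row from products (the left table); where category_id has no match in categories, the category columns become NULL. Walk through each product:
  - product 1 (Stapler): category_id=2 -> matches Electronics
  - product 2 (Router): category_id=4 -> matches Kitchen
  - product 3 (Mouse): category_id=5 -> matches Tools
  - product 4 (Lamp): category_id=3 -> matches Outdoor
  - product 5 (Charger): category_id=NULL, no match -> kept with NULL
  - product 6 (Monitor): category_id=2 -> matches Electronics
All 6 rows appear; 1 has NULL category.

SQL:
SELECT a.name, b.name AS category
FROM products a
LEFT JOIN categories b ON a.category_id = b.id

Result:
name    | category   
--------+------------
Stapler | Electronics
Router  | Kitchen    
Mouse   | Tools      
Lamp    | Outdoor    
Charger | NULL       
Monitor | Electronics


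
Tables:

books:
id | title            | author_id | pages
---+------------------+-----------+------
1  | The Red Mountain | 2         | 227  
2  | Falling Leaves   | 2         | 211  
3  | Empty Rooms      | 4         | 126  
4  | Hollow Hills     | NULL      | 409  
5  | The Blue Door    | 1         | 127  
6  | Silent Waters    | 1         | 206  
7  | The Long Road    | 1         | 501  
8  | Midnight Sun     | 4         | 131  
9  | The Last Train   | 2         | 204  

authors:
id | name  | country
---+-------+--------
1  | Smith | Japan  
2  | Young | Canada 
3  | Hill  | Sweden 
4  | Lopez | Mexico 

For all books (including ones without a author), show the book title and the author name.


LEFT JOIN keeps every row from books (the left table); where author_id has no match in authors, the author columns become NULL. Walk through each book:
  - book 1 (The Red Mountain): author_id=2 -> matches Young
  - book 2 (Falling Leaves): author_id=2 -> matches Young
  - book 3 (Empty Rooms): author_id=4 -> matches Lopez
  - book 4 (Hollow Hills): author_id=NULL, no match -> kept with NULL
  - book 5 (The Blue Door): author_id=1 -> matches Smith
  - book 6 (Silent Waters): author_id=1 -> matches Smith
  - book 7 (The Long Road): author_id=1 -> matches Smith
  - book 8 (Midnight Sun): author_id=4 -> matches Lopez
  - book 9 (The Last Train): author_id=2 -> matches Young
All 9 rows appear; 1 has NULL author.

SQL:
SELECT a.title, b.name AS author
FROM books a
LEFT JOIN authors b ON a.author_id = b.id

Result:
title            | author
-----------------+-------
The Red Mountain | Young 
Falling Leaves   | Young 
Empty Rooms      | Lopez 
Hollow Hills     | NULL  
The Blue Door    | Smith 
Silent Waters    | Smith 
The Long Road    | Smith 
Midnight Sun     | Lopez 
The Last Train   | Young 


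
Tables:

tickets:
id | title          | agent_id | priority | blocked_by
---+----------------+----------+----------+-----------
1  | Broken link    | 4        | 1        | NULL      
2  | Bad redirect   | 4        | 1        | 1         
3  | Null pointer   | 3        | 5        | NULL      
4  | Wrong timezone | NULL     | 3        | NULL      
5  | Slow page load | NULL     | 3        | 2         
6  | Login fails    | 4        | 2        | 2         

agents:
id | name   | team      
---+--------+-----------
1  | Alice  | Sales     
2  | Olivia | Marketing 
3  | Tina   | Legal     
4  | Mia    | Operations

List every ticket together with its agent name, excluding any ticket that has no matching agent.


INNER JOIN keeps only tickets rows whose agent_id matches an id in agents. Walk through each ticket:
  - ticket 1 (Broken link): agent_id=4 -> matches Mia
  - ticket 2 (Bad redirect): agent_id=4 -> matches Mia
  - ticket 3 (Null pointer): agent_id=3 -> matches Tina
  - ticket 4 (Wrong timezone): agent_id=NULL, no match -> dropped
  - ticket 5 (Slow page load): agent_id=NULL, no match -> dropped
  - ticket 6 (Login fails): agent_id=4 -> matches Mia
So 2 of 6 rows are dropped.

SQL:
SELECT a.title, b.name AS agent
FROM tickets a
INNER JOIN agents b ON a.agent_id = b.id

Result:
title        | agent
-------------+------
Broken link  | Mia  
Bad redirect | Mia  
Null pointer | Tina 
Login fails  | Mia  


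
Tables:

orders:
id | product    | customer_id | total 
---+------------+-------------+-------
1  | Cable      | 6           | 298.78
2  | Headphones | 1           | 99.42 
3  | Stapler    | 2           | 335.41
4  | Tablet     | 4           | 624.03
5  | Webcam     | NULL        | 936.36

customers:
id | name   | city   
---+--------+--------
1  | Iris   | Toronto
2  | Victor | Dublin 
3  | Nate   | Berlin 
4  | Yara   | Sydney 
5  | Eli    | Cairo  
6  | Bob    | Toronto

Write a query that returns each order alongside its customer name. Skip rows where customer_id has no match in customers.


INNER JOIN keeps only orders rows whose customer_id matches an id in customers. Walk through each order:
  - order 1 (Cable): customer_id=6 -> matches Bob
  - order 2 (Headphones): customer_id=1 -> matches Iris
  - order 3 (Stapler): customer_id=2 -> matches Victor
  - order 4 (Tablet): customer_id=4 -> matches Yara
  - order 5 (Webcam): customer_id=NULL, no match -> dropped
So 1 of 5 rows is dropped.

SQL:
SELECT a.product, b.name AS customer
FROM orders a
INNER JOIN customers b ON a.customer_id = b.id

Result:
product    | customer
-----------+---------
Cable      | Bob     
Headphones | Iris    
Stapler    | Victor  
Tablet     | Yara    


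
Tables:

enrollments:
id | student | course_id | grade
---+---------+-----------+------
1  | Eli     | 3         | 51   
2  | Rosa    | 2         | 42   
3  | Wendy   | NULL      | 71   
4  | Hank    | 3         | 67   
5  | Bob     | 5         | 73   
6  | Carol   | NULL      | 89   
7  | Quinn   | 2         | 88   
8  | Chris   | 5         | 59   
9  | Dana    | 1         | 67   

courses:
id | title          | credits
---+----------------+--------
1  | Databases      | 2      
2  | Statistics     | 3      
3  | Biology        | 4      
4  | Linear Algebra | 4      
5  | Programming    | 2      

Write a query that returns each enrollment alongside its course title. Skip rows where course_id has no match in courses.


INNER JOIN keeps only enrollments rows whose course_id matches an id in courses. Walk through each enrollment:
  - enrollment 1 (Eli): course_id=3 -> matches Biology
  - enrollment 2 (Rosa): course_id=2 -> matches Statistics
  - enrollment 3 (Wendy): course_id=NULL, no match -> dropped
  - enrollment 4 (Hank): course_id=3 -> matches Biology
  - enrollment 5 (Bob): course_id=5 -> matches Programming
  - enrollment 6 (Carol): course_id=NULL, no match -> dropped
  - enrollment 7 (Quinn): course_id=2 -> matches Statistics
  - enrollment 8 (Chris): course_id=5 -> matches Programming
  - enrollment 9 (Dana): course_id=1 -> matches Databases
So 2 of 9 rows are dropped.

SQL:
SELECT a.student, b.title AS course
FROM enrollments a
INNER JOIN courses b ON a.course_id = b.id

Result:
student | course     
--------+------------
Eli     | Biology    
Rosa    | Statistics 
Hank    | Biology    
Bob     | Programming
Quinn   | Statistics 
Chris   | Programming
Dana    | Databases  


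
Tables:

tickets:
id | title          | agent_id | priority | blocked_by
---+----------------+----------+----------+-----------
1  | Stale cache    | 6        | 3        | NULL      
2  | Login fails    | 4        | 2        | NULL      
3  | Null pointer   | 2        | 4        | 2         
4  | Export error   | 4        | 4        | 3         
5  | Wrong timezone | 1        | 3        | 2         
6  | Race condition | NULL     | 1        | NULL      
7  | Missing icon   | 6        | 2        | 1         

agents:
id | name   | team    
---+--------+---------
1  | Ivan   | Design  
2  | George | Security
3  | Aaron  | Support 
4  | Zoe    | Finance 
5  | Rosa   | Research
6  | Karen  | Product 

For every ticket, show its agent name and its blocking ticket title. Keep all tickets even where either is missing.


Two LEFT JOINs from the same base table tickets: one to agents via agent_id, one to tickets itself via blocked_by. Both are LEFT so every ticket is preserved.
Match against agents:
  - ticket 1 (Stale cache): agent_id=6 -> matches Karen
  - ticket 2 (Login fails): agent_id=4 -> matches Zoe
  - ticket 3 (Null pointer): agent_id=2 -> matches George
  - ticket 4 (Export error): agent_id=4 -> matches Zoe
  - ticket 5 (Wrong timezone): agent_id=1 -> matches Ivan
  - ticket 6 (Race condition): agent_id=NULL, no match -> kept with NULL
  - ticket 7 (Missing icon): agent_id=6 -> matches Karen
Match against tickets (self):
  - ticket 1 (Stale cache): blocked_by=NULL -> NULL
  - ticket 2 (Login fails): blocked_by=NULL -> NULL
  - ticket 3 (Null pointer): blocked_by=2 -> Login fails
  - ticket 4 (Export error): blocked_by=3 -> Null pointer
  - ticket 5 (Wrong timezone): blocked_by=2 -> Login fails
  - ticket 6 (Race condition): blocked_by=NULL -> NULL
  - ticket 7 (Missing icon): blocked_by=1 -> Stale cache

SQL:
SELECT a.title, b.name AS agent, c.title AS blocked_by
FROM tickets a
LEFT JOIN agents b ON a.agent_id = b.id
LEFT JOIN tickets c ON a.blocked_by = c.id

Result:
title          | agent  | blocked_by  
---------------+--------+-------------
Stale cache    | Karen  | NULL        
Login fails    | Zoe    | NULL        
Null pointer   | George | Login fails 
Export error   | Zoe    | Null pointer
Wrong timezone | Ivan   | Login fails 
Race condition | NULL   | NULL        
Missing icon   | Karen  | Stale cache 


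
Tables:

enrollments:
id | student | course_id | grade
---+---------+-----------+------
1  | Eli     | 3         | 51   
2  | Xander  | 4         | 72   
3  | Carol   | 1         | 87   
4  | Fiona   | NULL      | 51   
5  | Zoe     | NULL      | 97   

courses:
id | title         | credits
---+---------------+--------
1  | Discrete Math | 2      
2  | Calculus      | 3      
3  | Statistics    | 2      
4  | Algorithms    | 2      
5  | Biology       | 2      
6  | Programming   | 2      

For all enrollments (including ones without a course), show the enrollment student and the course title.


LEFT JOIN keeps every row from enrollments (the left table); where course_id has no match in courses, the course columns become NULL. Walk through each enrollment:
  - enrollment 1 (Eli): course_id=3 -> matches Statistics
  - enrollment 2 (Xander): course_id=4 -> matches Algorithms
  - enrollment 3 (Carol): course_id=1 -> matches Discrete Math
  - enrollment 4 (Fiona): course_id=NULL, no match -> kept with NULL
  - enrollment 5 (Zoe): course_id=NULL, no match -> kept with NULL
All 5 rows appear; 2 have NULL course.

SQL:
SELECT a.student, b.title AS course
FROM enrollments a
LEFT JOIN courses b ON a.course_id = b.id

Result:
student | course       
--------+--------------
Eli     | Statistics   
Xander  | Algorithms   
Carol   | Discrete Math
Fiona   | NULL         
Zoe     | NULL         


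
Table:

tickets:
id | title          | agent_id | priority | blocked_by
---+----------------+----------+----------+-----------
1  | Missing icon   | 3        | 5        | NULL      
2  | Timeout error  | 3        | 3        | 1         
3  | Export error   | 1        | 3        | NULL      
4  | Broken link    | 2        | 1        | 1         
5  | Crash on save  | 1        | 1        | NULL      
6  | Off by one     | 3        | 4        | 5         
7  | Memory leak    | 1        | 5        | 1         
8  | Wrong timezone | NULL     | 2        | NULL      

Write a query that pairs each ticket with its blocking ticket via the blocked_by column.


This is a self-join: tickets is joined to a second copy of itself, matching each row's blocked_by to another row's id. Use LEFT JOIN so rows with blocked_by=NULL are kept.
  - ticket 1 (Missing icon): blocked_by=NULL -> NULL
  - ticket 2 (Timeout error): blocked_by=1 -> Missing icon
  - ticket 3 (Export error): blocked_by=NULL -> NULL
  - ticket 4 (Broken link): blocked_by=1 -> Missing icon
  - ticket 5 (Crash on save): blocked_by=NULL -> NULL
  - ticket 6 (Off by one): blocked_by=5 -> Crash on save
  - ticket 7 (Memory leak): blocked_by=1 -> Missing icon
  - ticket 8 (Wrong timezone): blocked_by=NULL -> NULL

SQL:
SELECT a.title AS item, b.title AS blocked_by
FROM tickets a
LEFT JOIN tickets b ON a.blocked_by = b.id

Result:
item           | blocked_by   
---------------+--------------
Missing icon   | NULL         
Timeout error  | Missing icon 
Export error   | NULL         
Broken link    | Missing icon 
Crash on save  | NULL         
Off by one     | Crash on save
Memory leak    | Missing icon 
Wrong timezone | NULL         


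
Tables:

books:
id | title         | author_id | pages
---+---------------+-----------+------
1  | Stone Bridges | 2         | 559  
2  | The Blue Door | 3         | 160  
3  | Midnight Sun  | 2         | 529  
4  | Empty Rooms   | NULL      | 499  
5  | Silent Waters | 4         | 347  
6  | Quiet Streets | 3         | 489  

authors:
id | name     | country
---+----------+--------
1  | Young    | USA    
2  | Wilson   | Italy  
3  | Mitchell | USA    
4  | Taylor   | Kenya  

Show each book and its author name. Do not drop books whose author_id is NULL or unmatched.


LEFT JOIN keeps every row from books (the left table); where author_id has no match in authors, the author columns become NULL. Walk through each book:
  - book 1 (Stone Bridges): author_id=2 -> matches Wilson
  - book 2 (The Blue Door): author_id=3 -> matches Mitchell
  - book 3 (Midnight Sun): author_id=2 -> matches Wilson
  - book 4 (Empty Rooms): author_id=NULL, no match -> kept with NULL
  - book 5 (Silent Waters): author_id=4 -> matches Taylor
  - book 6 (Quiet Streets): author_id=3 -> matches Mitchell
All 6 rows appear; 1 has NULL author.

SQL:
SELECT a.title, b.name AS author
FROM books a
LEFT JOIN authors b ON a.author_id = b.id

Result:
title         | author  
--------------+---------
Stone Bridges | Wilson  
The Blue Door | Mitchell
Midnight Sun  | Wilson  
Empty Rooms   | NULL    
Silent Waters | Taylor  
Quiet Streets | Mitchell


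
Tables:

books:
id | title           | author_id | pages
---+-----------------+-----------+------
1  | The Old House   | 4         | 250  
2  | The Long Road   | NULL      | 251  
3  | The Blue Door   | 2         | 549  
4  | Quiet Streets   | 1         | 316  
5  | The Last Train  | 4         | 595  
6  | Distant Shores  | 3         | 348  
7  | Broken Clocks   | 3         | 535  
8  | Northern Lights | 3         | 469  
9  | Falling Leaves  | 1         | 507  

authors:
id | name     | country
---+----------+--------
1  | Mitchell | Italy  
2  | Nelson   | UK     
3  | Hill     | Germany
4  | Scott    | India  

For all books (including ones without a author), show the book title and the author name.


LEFT JOIN keeps every row from books (the left table); where author_id has no match in authors, the author columns become NULL. Walk through each book:
  - book 1 (The Old House): author_id=4 -> matches Scott
  - book 2 (The Long Road): author_id=NULL, no match -> kept with NULL
  - book 3 (The Blue Door): author_id=2 -> matches Nelson
  - book 4 (Quiet Streets): author_id=1 -> matches Mitchell
  - book 5 (The Last Train): author_id=4 -> matches Scott
  - book 6 (Distant Shores): author_id=3 -> matches Hill
  - book 7 (Broken Clocks): author_id=3 -> matches Hill
  - book 8 (Northern Lights): author_id=3 -> matches Hill
  - book 9 (Falling Leaves): author_id=1 -> matches Mitchell
All 9 rows appear; 1 has NULL author.

SQL:
SELECT a.title, b.name AS author
FROM books a
LEFT JOIN authors b ON a.author_id = b.id

Result:
title           | author  
----------------+---------
The Old House   | Scott   
The Long Road   | NULL    
The Blue Door   | Nelson  
Quiet Streets   | Mitchell
The Last Train  | Scott   
Distant Shores  | Hill    
Broken Clocks   | Hill    
Northern Lights | Hill    
Falling Leaves  | Mitchell


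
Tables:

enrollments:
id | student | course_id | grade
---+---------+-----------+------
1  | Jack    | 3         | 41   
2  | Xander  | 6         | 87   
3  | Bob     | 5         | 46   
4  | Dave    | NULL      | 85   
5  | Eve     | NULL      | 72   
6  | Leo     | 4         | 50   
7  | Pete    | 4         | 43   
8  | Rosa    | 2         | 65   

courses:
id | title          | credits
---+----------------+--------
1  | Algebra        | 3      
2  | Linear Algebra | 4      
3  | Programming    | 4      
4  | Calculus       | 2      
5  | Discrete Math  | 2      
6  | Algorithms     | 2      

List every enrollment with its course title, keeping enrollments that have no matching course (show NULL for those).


LEFT JOIN keeps every row from enrollments (the left table); where course_id has no match in courses, the course columns become NULL. Walk through each enrollment:
  - enrollment 1 (Jack): course_id=3 -> matches Programming
  - enrollment 2 (Xander): course_id=6 -> matches Algorithms
  - enrollment 3 (Bob): course_id=5 -> matches Discrete Math
  - enrollment 4 (Dave): course_id=NULL, no match -> kept with NULL
  - enrollment 5 (Eve): course_id=NULL, no match -> kept with NULL
  - enrollment 6 (Leo): course_id=4 -> matches Calculus
  - enrollment 7 (Pete): course_id=4 -> matches Calculus
  - enrollment 8 (Rosa): course_id=2 -> matches Linear Algebra
All 8 rows appear; 2 have NULL course.

SQL:
SELECT a.student, b.title AS course
FROM enrollments a
LEFT JOIN courses b ON a.course_id = b.id

Result:
student | course        
--------+---------------
Jack    | Programming   
Xander  | Algorithms    
Bob     | Discrete Math 
Dave    | NULL          
Eve     | NULL          
Leo     | Calculus      
Pete    | Calculus      
Rosa    | Linear Algebra
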